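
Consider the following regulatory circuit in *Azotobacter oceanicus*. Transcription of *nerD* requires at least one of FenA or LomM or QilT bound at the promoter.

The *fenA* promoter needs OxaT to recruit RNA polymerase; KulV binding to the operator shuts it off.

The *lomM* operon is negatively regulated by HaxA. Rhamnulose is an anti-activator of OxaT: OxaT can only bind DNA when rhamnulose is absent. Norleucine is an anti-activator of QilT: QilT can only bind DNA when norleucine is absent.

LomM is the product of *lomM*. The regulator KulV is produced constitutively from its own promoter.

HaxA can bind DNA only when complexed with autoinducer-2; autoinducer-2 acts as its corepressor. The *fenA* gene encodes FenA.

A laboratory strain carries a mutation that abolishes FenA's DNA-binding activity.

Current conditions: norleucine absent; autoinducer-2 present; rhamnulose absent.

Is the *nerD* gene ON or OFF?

ON

FenA is non-functional in this strain, so it has no effect.
Autoinducer-2 is present, so HaxA is active.
With repressor HaxA bound, *lomM* is not transcribed.
So LomM is not produced.
Norleucine is absent, so QilT is active.
Activator QilT is present, so *nerD* is transcribed.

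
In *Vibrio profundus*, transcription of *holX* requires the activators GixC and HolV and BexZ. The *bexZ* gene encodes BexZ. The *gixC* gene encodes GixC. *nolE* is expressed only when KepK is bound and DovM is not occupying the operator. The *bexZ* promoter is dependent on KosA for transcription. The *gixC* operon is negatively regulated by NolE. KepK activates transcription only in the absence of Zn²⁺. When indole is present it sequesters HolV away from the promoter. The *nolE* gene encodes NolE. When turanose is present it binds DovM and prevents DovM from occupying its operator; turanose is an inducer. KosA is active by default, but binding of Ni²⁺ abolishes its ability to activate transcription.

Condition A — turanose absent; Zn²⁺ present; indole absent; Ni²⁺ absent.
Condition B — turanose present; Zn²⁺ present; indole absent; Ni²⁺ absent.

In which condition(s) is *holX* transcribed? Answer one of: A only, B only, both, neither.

both

Condition A:
Turanose is absent, so DovM is active.
Zn²⁺ is present, so KepK is inactive.
With repressor DovM bound, *nolE* is not transcribed.
So NolE is not produced.
With no repressor bound, *gixC* is transcribed.
So GixC is produced and active.
Indole is absent, so HolV is active.
Ni²⁺ is absent, so KosA is active.
No repressor is bound and KosA is active, so *bexZ* is transcribed.
So BexZ is produced and active.
No repressor is bound and GixC and HolV and BexZ are active, so *holX* is transcribed.
→ *holX* is ON in A.
Condition B:
Turanose is present, so DovM is inactive.
Zn²⁺ is present, so KepK is inactive.
Required activator KepK is absent, so *nolE* is not transcribed.
So NolE is not produced.
With no repressor bound, *gixC* is transcribed.
So GixC is produced and active.
Indole is absent, so HolV is active.
Ni²⁺ is absent, so KosA is active.
No repressor is bound and KosA is active, so *bexZ* is transcribed.
So BexZ is produced and active.
No repressor is bound and GixC and HolV and BexZ are active, so *holX* is transcribed.
→ *holX* is ON in B.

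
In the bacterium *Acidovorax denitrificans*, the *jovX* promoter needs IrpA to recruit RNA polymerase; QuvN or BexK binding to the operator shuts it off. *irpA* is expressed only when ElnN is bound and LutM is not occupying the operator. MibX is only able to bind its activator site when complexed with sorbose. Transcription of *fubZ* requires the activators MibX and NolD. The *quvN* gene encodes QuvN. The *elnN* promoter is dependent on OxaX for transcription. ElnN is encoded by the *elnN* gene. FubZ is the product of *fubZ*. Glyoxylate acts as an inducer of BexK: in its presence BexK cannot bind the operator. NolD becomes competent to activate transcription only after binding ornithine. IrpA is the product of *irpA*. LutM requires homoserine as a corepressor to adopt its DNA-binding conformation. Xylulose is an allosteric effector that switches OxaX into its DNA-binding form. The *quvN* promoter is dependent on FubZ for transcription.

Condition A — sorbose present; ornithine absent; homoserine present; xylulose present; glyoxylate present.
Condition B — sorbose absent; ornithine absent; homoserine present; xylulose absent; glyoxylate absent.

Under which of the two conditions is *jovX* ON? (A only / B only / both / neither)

neither

Condition A:
Sorbose is present, so MibX is active.
Ornithine is absent, so NolD is inactive.
Required activator NolD is absent, so *fubZ* is not transcribed.
So FubZ is not produced.
Required activator FubZ is absent, so *quvN* is not transcribed.
So QuvN is not produced.
Homoserine is present, so LutM is active.
Xylulose is present, so OxaX is active.
No repressor is bound and OxaX is active, so *elnN* is transcribed.
So ElnN is produced and active.
With repressor LutM bound, *irpA* is not transcribed.
So IrpA is not produced.
Glyoxylate is present, so BexK is inactive.
Required activator IrpA is absent, so *jovX* is not transcribed.
→ *jovX* is OFF in A.
Condition B:
Sorbose is absent, so MibX is inactive.
Ornithine is absent, so NolD is inactive.
Required activator MibX is absent, so *fubZ* is not transcribed.
So FubZ is not produced.
Required activator FubZ is absent, so *quvN* is not transcribed.
So QuvN is not produced.
Homoserine is present, so LutM is active.
Xylulose is absent, so OxaX is inactive.
Required activator OxaX is absent, so *elnN* is not transcribed.
So ElnN is not produced.
With repressor LutM bound, *irpA* is not transcribed.
So IrpA is not produced.
Glyoxylate is absent, so BexK is active.
With repressor BexK bound, *jovX* is not transcribed.
→ *jovX* is OFF in B.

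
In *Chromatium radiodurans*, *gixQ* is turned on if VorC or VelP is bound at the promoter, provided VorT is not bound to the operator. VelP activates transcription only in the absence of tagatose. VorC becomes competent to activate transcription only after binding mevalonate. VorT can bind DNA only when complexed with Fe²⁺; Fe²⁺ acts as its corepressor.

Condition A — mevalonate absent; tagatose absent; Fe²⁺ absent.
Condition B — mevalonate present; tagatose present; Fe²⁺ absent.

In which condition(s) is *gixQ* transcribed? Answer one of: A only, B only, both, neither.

Condition A:
Mevalonate is absent, so VorC is inactive.
Tagatose is absent, so VelP is active.
Fe²⁺ is absent, so VorT is inactive.
Activator VelP is present, so *gixQ* is transcribed.
→ *gixQ* is ON in A.
Condition B:
Mevalonate is present, so VorC is active.
Tagatose is present, so VelP is inactive.
Fe²⁺ is absent, so VorT is inactive.
Activator VorC is present, so *gixQ* is transcribed.
→ *gixQ* is ON in B.

both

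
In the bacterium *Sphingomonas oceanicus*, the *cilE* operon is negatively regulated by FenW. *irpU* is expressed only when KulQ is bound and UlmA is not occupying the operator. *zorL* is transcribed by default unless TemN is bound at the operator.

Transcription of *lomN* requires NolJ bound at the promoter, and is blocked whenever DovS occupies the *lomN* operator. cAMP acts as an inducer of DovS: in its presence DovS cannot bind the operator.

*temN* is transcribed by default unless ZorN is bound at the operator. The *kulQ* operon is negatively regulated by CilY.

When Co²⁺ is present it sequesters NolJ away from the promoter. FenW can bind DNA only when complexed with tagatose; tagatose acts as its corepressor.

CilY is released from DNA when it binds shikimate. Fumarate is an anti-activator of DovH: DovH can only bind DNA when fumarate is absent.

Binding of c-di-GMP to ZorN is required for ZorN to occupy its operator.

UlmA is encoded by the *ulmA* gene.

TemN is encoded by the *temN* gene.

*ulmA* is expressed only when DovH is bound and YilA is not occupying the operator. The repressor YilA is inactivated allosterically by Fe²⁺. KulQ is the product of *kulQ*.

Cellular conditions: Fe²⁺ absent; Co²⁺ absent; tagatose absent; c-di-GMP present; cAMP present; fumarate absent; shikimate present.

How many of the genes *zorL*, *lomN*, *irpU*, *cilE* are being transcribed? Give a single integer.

4

c-di-GMP is present, so ZorN is active.
With repressor ZorN bound, *temN* is not transcribed.
So TemN is not produced.
With no repressor bound, *zorL* is transcribed.
→ *zorL* is ON.
Co²⁺ is absent, so NolJ is active.
cAMP is present, so DovS is inactive.
No repressor is bound and NolJ is active, so *lomN* is transcribed.
→ *lomN* is ON.
Fe²⁺ is absent, so YilA is active.
Fumarate is absent, so DovH is active.
With repressor YilA bound, *ulmA* is not transcribed.
So UlmA is not produced.
Shikimate is present, so CilY is inactive.
With no repressor bound, *kulQ* is transcribed.
So KulQ is produced and active.
No repressor is bound and KulQ is active, so *irpU* is transcribed.
→ *irpU* is ON.
Tagatose is absent, so FenW is inactive.
With no repressor bound, *cilE* is transcribed.
→ *cilE* is ON.
4 of the 4 genes are transcribed.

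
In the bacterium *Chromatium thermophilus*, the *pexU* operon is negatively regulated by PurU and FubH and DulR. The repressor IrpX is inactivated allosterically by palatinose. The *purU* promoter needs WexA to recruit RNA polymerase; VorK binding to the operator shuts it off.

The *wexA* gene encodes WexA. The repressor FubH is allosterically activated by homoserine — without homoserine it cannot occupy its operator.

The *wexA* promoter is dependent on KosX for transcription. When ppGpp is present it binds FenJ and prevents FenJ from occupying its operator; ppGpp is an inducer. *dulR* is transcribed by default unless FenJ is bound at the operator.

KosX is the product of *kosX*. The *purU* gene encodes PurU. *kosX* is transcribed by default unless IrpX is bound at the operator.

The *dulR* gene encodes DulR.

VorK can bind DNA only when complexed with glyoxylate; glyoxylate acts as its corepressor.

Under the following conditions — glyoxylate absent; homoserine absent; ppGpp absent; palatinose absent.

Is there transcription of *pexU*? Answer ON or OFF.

ON

Glyoxylate is absent, so VorK is inactive.
Palatinose is absent, so IrpX is active.
With repressor IrpX bound, *kosX* is not transcribed.
So KosX is not produced.
Required activator KosX is absent, so *wexA* is not transcribed.
So WexA is not produced.
Required activator WexA is absent, so *purU* is not transcribed.
So PurU is not produced.
Homoserine is absent, so FubH is inactive.
ppGpp is absent, so FenJ is active.
With repressor FenJ bound, *dulR* is not transcribed.
So DulR is not produced.
With no repressor bound, *pexU* is transcribed.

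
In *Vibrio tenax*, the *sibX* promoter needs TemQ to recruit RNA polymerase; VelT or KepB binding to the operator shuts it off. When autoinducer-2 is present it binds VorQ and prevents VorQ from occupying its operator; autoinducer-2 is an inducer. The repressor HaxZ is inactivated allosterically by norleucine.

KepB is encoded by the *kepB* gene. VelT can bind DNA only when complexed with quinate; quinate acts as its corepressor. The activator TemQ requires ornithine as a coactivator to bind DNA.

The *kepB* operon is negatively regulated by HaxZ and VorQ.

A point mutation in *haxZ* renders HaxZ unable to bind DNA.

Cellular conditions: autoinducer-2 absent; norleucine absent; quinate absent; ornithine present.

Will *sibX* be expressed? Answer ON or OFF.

ON

Quinate is absent, so VelT is inactive.
Ornithine is present, so TemQ is active.
HaxZ is non-functional in this strain, so it has no effect.
Autoinducer-2 is absent, so VorQ is active.
With repressor VorQ bound, *kepB* is not transcribed.
So KepB is not produced.
No repressor is bound and TemQ is active, so *sibX* is transcribed.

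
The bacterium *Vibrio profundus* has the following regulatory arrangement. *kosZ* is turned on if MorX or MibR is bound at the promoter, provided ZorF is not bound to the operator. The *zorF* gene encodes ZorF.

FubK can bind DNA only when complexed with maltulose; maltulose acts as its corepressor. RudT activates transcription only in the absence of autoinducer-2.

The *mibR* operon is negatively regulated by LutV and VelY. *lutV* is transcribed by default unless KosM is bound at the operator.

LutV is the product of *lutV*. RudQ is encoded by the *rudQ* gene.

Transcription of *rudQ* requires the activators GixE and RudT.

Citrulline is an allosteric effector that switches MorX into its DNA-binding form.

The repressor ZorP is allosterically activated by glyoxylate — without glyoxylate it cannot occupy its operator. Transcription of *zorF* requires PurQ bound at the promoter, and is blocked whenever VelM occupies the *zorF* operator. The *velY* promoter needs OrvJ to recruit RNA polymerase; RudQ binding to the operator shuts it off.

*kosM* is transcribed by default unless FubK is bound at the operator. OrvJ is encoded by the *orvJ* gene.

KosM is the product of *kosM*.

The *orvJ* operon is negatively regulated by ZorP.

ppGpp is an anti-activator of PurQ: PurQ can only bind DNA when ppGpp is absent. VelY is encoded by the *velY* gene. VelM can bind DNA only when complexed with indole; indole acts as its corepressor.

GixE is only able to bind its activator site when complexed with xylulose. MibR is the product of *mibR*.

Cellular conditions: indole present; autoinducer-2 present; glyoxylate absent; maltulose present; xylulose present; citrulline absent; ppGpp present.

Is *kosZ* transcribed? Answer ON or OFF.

OFF

Citrulline is absent, so MorX is inactive.
ppGpp is present, so PurQ is inactive.
Indole is present, so VelM is active.
With repressor VelM bound, *zorF* is not transcribed.
So ZorF is not produced.
Maltulose is present, so FubK is active.
With repressor FubK bound, *kosM* is not transcribed.
So KosM is not produced.
With no repressor bound, *lutV* is transcribed.
So LutV is produced and active.
Xylulose is present, so GixE is active.
Autoinducer-2 is present, so RudT is inactive.
Required activator RudT is absent, so *rudQ* is not transcribed.
So RudQ is not produced.
Glyoxylate is absent, so ZorP is inactive.
With no repressor bound, *orvJ* is transcribed.
So OrvJ is produced and active.
No repressor is bound and OrvJ is active, so *velY* is transcribed.
So VelY is produced and active.
With repressor LutV bound, *mibR* is not transcribed.
So MibR is not produced.
No activator is available at the *kosZ* promoter, so *kosZ* is not transcribed.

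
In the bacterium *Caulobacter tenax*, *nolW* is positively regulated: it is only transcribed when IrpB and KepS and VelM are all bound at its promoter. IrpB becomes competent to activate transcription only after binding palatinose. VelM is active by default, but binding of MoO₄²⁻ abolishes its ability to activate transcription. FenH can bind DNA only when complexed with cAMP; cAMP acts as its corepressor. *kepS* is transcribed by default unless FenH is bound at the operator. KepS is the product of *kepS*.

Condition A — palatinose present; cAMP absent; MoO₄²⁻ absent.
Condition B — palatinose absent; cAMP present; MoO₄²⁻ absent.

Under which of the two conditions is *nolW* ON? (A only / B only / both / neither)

Condition A:
Palatinose is present, so IrpB is active.
cAMP is absent, so FenH is inactive.
With no repressor bound, *kepS* is transcribed.
So KepS is produced and active.
MoO₄²⁻ is absent, so VelM is active.
No repressor is bound and IrpB and KepS and VelM are active, so *nolW* is transcribed.
→ *nolW* is ON in A.
Condition B:
Palatinose is absent, so IrpB is inactive.
cAMP is present, so FenH is active.
With repressor FenH bound, *kepS* is not transcribed.
So KepS is not produced.
MoO₄²⁻ is absent, so VelM is active.
Required activator IrpB is absent, so *nolW* is not transcribed.
→ *nolW* is OFF in B.

A only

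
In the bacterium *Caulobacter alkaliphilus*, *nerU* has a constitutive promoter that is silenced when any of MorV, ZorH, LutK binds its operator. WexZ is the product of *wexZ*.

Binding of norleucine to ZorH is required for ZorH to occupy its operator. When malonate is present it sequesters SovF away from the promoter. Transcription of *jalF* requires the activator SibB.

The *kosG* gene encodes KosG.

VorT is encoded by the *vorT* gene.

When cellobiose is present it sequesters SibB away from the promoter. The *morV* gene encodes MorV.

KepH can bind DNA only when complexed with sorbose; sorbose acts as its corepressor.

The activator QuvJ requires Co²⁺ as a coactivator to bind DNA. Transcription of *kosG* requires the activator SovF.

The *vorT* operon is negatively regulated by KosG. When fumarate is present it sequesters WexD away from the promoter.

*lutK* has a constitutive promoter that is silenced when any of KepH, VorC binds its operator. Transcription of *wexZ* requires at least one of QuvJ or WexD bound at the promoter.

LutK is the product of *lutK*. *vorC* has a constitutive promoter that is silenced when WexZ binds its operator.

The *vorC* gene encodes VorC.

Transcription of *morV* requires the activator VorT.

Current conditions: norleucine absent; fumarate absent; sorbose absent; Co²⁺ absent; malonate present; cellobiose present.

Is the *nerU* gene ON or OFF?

OFF

Malonate is present, so SovF is inactive.
Required activator SovF is absent, so *kosG* is not transcribed.
So KosG is not produced.
With no repressor bound, *vorT* is transcribed.
So VorT is produced and active.
No repressor is bound and VorT is active, so *morV* is transcribed.
So MorV is produced and active.
Norleucine is absent, so ZorH is inactive.
Sorbose is absent, so KepH is inactive.
Co²⁺ is absent, so QuvJ is inactive.
Fumarate is absent, so WexD is active.
Activator WexD is present, so *wexZ* is transcribed.
So WexZ is produced and active.
With repressor WexZ bound, *vorC* is not transcribed.
So VorC is not produced.
With no repressor bound, *lutK* is transcribed.
So LutK is produced and active.
With repressor MorV bound, *nerU* is not transcribed.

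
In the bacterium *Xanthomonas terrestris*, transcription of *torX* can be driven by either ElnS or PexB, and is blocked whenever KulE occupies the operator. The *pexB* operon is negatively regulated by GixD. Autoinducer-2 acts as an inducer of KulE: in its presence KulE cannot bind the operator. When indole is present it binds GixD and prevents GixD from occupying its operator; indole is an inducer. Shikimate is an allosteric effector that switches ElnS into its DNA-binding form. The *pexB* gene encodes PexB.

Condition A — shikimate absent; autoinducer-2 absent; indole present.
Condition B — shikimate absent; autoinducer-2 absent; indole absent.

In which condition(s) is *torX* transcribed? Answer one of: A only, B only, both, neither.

neither

Condition A:
Shikimate is absent, so ElnS is inactive.
Autoinducer-2 is absent, so KulE is active.
Indole is present, so GixD is inactive.
With no repressor bound, *pexB* is transcribed.
So PexB is produced and active.
With repressor KulE bound, *torX* is not transcribed.
→ *torX* is OFF in A.
Condition B:
Shikimate is absent, so ElnS is inactive.
Autoinducer-2 is absent, so KulE is active.
Indole is absent, so GixD is active.
With repressor GixD bound, *pexB* is not transcribed.
So PexB is not produced.
With repressor KulE bound, *torX* is not transcribed.
→ *torX* is OFF in B.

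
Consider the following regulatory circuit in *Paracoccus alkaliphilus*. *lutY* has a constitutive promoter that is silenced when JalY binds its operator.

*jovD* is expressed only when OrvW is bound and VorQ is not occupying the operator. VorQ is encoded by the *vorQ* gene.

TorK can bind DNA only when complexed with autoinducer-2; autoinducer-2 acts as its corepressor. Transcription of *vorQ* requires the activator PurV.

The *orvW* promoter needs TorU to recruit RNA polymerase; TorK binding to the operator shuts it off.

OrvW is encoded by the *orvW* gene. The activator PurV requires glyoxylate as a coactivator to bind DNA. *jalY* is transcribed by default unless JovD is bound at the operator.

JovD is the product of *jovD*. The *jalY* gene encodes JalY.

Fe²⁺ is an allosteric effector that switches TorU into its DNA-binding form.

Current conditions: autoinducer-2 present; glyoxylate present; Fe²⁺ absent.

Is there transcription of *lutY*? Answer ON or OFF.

OFF

Autoinducer-2 is present, so TorK is active.
Fe²⁺ is absent, so TorU is inactive.
With repressor TorK bound, *orvW* is not transcribed.
So OrvW is not produced.
Glyoxylate is present, so PurV is active.
No repressor is bound and PurV is active, so *vorQ* is transcribed.
So VorQ is produced and active.
With repressor VorQ bound, *jovD* is not transcribed.
So JovD is not produced.
With no repressor bound, *jalY* is transcribed.
So JalY is produced and active.
With repressor JalY bound, *lutY* is not transcribed.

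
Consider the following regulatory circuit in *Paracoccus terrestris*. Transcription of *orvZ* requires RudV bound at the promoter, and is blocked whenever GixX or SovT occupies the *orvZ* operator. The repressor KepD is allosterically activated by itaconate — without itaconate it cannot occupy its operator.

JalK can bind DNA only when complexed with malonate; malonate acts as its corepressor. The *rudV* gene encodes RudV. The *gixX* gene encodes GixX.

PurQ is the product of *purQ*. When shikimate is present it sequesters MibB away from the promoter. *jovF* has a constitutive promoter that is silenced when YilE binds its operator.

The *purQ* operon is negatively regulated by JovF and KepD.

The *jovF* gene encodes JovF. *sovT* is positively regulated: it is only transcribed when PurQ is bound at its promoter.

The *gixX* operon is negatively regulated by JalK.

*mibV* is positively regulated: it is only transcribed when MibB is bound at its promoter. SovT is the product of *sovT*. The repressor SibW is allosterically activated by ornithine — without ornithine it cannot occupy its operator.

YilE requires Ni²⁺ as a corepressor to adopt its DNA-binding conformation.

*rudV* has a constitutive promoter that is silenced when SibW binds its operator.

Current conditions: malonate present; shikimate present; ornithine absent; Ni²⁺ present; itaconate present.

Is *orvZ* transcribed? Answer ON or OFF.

Malonate is present, so JalK is active.
With repressor JalK bound, *gixX* is not transcribed.
So GixX is not produced.
Ornithine is absent, so SibW is inactive.
With no repressor bound, *rudV* is transcribed.
So RudV is produced and active.
Ni²⁺ is present, so YilE is active.
With repressor YilE bound, *jovF* is not transcribed.
So JovF is not produced.
Itaconate is present, so KepD is active.
With repressor KepD bound, *purQ* is not transcribed.
So PurQ is not produced.
Required activator PurQ is absent, so *sovT* is not transcribed.
So SovT is not produced.
No repressor is bound and RudV is active, so *orvZ* is transcribed.

ON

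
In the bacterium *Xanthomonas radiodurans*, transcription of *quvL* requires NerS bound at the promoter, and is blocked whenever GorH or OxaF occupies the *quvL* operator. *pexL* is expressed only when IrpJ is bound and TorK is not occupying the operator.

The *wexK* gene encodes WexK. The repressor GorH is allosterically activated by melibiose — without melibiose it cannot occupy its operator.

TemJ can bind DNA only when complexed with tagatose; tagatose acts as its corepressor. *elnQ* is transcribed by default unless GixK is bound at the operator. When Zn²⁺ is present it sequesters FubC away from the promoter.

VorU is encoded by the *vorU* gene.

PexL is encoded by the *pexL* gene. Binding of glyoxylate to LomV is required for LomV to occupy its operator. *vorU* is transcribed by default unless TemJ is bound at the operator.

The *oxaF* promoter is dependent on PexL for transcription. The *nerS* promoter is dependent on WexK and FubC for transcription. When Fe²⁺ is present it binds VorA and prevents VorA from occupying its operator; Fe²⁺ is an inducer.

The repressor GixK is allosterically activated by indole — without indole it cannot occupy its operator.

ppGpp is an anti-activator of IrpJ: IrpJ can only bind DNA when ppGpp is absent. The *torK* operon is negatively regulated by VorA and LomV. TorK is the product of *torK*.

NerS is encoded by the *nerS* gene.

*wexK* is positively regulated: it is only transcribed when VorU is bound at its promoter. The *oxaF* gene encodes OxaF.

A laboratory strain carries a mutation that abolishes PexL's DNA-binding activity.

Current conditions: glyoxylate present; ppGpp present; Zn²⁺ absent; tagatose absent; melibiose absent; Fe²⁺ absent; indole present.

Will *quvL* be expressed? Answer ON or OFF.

ON

Melibiose is absent, so GorH is inactive.
PexL is non-functional in this strain, so it has no effect.
Required activator PexL is absent, so *oxaF* is not transcribed.
So OxaF is not produced.
Tagatose is absent, so TemJ is inactive.
With no repressor bound, *vorU* is transcribed.
So VorU is produced and active.
No repressor is bound and VorU is active, so *wexK* is transcribed.
So WexK is produced and active.
Zn²⁺ is absent, so FubC is active.
No repressor is bound and WexK and FubC are active, so *nerS* is transcribed.
So NerS is produced and active.
No repressor is bound and NerS is active, so *quvL* is transcribed.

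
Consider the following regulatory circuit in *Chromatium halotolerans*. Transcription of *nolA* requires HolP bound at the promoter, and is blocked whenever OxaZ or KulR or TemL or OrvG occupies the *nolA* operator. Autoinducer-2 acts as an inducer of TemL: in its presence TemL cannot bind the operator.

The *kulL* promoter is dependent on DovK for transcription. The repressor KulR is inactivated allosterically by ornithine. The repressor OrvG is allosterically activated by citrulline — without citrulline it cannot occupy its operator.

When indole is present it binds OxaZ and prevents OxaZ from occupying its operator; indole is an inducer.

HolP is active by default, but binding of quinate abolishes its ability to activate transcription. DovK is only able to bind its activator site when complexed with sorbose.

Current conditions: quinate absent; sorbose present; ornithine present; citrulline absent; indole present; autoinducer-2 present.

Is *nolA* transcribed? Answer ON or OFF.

Indole is present, so OxaZ is inactive.
Quinate is absent, so HolP is active.
Ornithine is present, so KulR is inactive.
Autoinducer-2 is present, so TemL is inactive.
Citrulline is absent, so OrvG is inactive.
No repressor is bound and HolP is active, so *nolA* is transcribed.

ON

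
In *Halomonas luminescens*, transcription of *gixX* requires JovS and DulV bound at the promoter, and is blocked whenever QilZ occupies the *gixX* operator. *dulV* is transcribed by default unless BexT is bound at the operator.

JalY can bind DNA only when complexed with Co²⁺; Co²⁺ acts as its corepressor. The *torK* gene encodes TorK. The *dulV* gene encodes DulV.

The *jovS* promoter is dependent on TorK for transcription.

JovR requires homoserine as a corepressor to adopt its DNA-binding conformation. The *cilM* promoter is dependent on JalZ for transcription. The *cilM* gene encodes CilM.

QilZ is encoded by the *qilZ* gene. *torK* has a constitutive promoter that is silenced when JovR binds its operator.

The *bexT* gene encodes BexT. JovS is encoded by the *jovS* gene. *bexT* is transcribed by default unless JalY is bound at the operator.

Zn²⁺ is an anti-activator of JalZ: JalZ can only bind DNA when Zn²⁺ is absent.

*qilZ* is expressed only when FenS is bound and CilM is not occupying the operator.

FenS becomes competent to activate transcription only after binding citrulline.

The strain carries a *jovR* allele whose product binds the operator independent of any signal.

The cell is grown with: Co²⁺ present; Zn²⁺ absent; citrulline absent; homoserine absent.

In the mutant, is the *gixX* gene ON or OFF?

JovR is constitutively active in this strain.
With repressor JovR bound, *torK* is not transcribed.
So TorK is not produced.
Required activator TorK is absent, so *jovS* is not transcribed.
So JovS is not produced.
Zn²⁺ is absent, so JalZ is active.
No repressor is bound and JalZ is active, so *cilM* is transcribed.
So CilM is produced and active.
Citrulline is absent, so FenS is inactive.
With repressor CilM bound, *qilZ* is not transcribed.
So QilZ is not produced.
Co²⁺ is present, so JalY is active.
With repressor JalY bound, *bexT* is not transcribed.
So BexT is not produced.
With no repressor bound, *dulV* is transcribed.
So DulV is produced and active.
Required activator JovS is absent, so *gixX* is not transcribed.

OFF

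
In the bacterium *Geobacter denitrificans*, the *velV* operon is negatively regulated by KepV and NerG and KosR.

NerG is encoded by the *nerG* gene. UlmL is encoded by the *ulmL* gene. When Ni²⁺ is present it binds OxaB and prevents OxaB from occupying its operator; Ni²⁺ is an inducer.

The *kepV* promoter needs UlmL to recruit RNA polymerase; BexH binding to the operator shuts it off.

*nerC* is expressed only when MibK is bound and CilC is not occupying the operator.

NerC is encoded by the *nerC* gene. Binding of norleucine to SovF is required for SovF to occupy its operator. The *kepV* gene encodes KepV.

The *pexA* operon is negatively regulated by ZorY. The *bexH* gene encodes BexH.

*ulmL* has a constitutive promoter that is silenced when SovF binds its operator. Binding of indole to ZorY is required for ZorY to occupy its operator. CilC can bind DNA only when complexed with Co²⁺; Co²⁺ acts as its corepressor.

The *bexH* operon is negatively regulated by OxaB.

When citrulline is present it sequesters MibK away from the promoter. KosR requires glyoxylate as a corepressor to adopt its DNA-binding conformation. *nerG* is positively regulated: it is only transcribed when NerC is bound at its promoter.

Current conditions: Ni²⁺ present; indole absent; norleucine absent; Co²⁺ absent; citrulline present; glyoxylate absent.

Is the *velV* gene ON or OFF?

ON

Ni²⁺ is present, so OxaB is inactive.
With no repressor bound, *bexH* is transcribed.
So BexH is produced and active.
Norleucine is absent, so SovF is inactive.
With no repressor bound, *ulmL* is transcribed.
So UlmL is produced and active.
With repressor BexH bound, *kepV* is not transcribed.
So KepV is not produced.
Citrulline is present, so MibK is inactive.
Co²⁺ is absent, so CilC is inactive.
Required activator MibK is absent, so *nerC* is not transcribed.
So NerC is not produced.
Required activator NerC is absent, so *nerG* is not transcribed.
So NerG is not produced.
Glyoxylate is absent, so KosR is inactive.
With no repressor bound, *velV* is transcribed.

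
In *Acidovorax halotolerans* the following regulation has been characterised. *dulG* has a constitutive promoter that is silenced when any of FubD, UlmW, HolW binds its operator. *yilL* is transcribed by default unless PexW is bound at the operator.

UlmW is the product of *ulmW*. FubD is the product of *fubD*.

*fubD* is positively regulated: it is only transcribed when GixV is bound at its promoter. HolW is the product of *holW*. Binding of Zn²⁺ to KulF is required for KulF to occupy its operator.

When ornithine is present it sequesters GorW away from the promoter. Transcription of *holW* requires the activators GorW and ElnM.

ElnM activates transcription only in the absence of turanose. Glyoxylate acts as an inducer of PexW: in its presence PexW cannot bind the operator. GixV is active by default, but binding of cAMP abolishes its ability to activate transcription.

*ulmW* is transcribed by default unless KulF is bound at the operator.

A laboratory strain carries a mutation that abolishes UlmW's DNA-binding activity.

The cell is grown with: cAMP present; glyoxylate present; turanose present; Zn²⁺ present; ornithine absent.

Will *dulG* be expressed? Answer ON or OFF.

cAMP is present, so GixV is inactive.
Required activator GixV is absent, so *fubD* is not transcribed.
So FubD is not produced.
UlmW is non-functional in this strain, so it has no effect.
Ornithine is absent, so GorW is active.
Turanose is present, so ElnM is inactive.
Required activator ElnM is absent, so *holW* is not transcribed.
So HolW is not produced.
With no repressor bound, *dulG* is transcribed.

ON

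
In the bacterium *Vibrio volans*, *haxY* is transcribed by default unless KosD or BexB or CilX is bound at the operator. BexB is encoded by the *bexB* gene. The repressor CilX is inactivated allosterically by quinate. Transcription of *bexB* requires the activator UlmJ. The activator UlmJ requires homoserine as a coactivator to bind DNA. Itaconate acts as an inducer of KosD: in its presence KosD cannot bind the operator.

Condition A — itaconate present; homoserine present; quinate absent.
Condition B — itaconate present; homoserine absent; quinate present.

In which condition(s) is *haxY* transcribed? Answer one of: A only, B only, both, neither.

B only

Condition A:
Itaconate is present, so KosD is inactive.
Homoserine is present, so UlmJ is active.
No repressor is bound and UlmJ is active, so *bexB* is transcribed.
So BexB is produced and active.
Quinate is absent, so CilX is active.
With repressor BexB bound, *haxY* is not transcribed.
→ *haxY* is OFF in A.
Condition B:
Itaconate is present, so KosD is inactive.
Homoserine is absent, so UlmJ is inactive.
Required activator UlmJ is absent, so *bexB* is not transcribed.
So BexB is not produced.
Quinate is present, so CilX is inactive.
With no repressor bound, *haxY* is transcribed.
→ *haxY* is ON in B.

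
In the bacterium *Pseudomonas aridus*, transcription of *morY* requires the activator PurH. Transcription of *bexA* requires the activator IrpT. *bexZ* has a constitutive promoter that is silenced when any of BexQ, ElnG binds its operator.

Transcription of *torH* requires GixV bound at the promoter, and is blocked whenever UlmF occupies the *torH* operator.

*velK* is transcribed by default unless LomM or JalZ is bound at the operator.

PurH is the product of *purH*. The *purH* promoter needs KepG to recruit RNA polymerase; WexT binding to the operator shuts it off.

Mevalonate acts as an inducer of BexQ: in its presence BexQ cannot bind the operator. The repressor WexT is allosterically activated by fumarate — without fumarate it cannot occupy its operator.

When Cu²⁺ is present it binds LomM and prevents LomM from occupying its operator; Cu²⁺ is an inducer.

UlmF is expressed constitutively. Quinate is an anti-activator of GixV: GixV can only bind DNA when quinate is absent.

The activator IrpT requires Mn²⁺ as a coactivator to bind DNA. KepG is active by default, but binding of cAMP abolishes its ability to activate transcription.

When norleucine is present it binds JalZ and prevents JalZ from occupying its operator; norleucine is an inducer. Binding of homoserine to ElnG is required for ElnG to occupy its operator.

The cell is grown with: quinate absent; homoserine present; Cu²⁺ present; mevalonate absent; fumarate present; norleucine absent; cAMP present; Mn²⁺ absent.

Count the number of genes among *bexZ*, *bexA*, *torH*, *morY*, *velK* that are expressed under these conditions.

0

Mevalonate is absent, so BexQ is active.
Homoserine is present, so ElnG is active.
With repressor BexQ bound, *bexZ* is not transcribed.
→ *bexZ* is OFF.
Mn²⁺ is absent, so IrpT is inactive.
Required activator IrpT is absent, so *bexA* is not transcribed.
→ *bexA* is OFF.
UlmF is produced constitutively and is active.
Quinate is absent, so GixV is active.
With repressor UlmF bound, *torH* is not transcribed.
→ *torH* is OFF.
cAMP is present, so KepG is inactive.
Fumarate is present, so WexT is active.
With repressor WexT bound, *purH* is not transcribed.
So PurH is not produced.
Required activator PurH is absent, so *morY* is not transcribed.
→ *morY* is OFF.
Cu²⁺ is present, so LomM is inactive.
Norleucine is absent, so JalZ is active.
With repressor JalZ bound, *velK* is not transcribed.
→ *velK* is OFF.
0 of the 5 genes are transcribed.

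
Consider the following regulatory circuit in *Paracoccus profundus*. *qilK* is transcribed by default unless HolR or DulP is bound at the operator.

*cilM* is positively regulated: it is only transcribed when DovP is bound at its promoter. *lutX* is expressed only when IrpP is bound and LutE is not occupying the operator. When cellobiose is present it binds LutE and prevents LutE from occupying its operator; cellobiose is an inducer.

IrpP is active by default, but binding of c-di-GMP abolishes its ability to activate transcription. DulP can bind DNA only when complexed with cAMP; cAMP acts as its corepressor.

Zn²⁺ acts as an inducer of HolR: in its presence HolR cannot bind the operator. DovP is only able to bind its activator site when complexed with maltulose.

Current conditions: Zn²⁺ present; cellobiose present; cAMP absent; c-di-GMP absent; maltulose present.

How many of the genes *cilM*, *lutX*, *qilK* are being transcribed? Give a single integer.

Maltulose is present, so DovP is active.
No repressor is bound and DovP is active, so *cilM* is transcribed.
→ *cilM* is ON.
Cellobiose is present, so LutE is inactive.
c-di-GMP is absent, so IrpP is active.
No repressor is bound and IrpP is active, so *lutX* is transcribed.
→ *lutX* is ON.
Zn²⁺ is present, so HolR is inactive.
cAMP is absent, so DulP is inactive.
With no repressor bound, *qilK* is transcribed.
→ *qilK* is ON.
3 of the 3 genes are transcribed.

3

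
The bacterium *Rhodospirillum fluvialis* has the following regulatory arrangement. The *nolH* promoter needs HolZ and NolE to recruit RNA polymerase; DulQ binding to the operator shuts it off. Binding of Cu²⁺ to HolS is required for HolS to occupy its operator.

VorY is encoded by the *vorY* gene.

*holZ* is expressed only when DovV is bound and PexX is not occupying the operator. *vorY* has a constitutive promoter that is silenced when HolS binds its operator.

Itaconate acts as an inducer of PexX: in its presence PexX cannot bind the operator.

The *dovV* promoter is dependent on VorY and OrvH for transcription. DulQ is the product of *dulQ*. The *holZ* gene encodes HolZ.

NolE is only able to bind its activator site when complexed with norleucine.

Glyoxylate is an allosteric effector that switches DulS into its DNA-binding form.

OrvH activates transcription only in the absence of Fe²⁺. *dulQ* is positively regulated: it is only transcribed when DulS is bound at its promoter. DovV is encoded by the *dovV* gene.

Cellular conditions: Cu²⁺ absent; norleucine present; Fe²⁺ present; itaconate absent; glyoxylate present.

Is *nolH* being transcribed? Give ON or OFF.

Glyoxylate is present, so DulS is active.
No repressor is bound and DulS is active, so *dulQ* is transcribed.
So DulQ is produced and active.
Itaconate is absent, so PexX is active.
Cu²⁺ is absent, so HolS is inactive.
With no repressor bound, *vorY* is transcribed.
So VorY is produced and active.
Fe²⁺ is present, so OrvH is inactive.
Required activator OrvH is absent, so *dovV* is not transcribed.
So DovV is not produced.
With repressor PexX bound, *holZ* is not transcribed.
So HolZ is not produced.
Norleucine is present, so NolE is active.
With repressor DulQ bound, *nolH* is not transcribed.

OFF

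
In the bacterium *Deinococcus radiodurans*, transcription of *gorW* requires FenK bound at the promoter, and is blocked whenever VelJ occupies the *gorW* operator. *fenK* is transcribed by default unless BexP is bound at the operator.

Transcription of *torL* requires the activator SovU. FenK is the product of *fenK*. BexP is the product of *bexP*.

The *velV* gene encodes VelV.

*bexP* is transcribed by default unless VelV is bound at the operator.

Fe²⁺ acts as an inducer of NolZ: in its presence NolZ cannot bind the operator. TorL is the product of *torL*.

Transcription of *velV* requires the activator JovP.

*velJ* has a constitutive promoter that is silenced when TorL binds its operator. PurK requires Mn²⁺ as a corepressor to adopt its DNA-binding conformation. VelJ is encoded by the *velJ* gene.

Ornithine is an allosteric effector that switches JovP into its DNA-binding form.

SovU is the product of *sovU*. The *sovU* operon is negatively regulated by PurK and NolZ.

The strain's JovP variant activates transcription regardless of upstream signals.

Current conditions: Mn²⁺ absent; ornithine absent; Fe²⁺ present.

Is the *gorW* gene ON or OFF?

ON

Mn²⁺ is absent, so PurK is inactive.
Fe²⁺ is present, so NolZ is inactive.
With no repressor bound, *sovU* is transcribed.
So SovU is produced and active.
No repressor is bound and SovU is active, so *torL* is transcribed.
So TorL is produced and active.
With repressor TorL bound, *velJ* is not transcribed.
So VelJ is not produced.
JovP is constitutively active in this strain.
No repressor is bound and JovP is active, so *velV* is transcribed.
So VelV is produced and active.
With repressor VelV bound, *bexP* is not transcribed.
So BexP is not produced.
With no repressor bound, *fenK* is transcribed.
So FenK is produced and active.
No repressor is bound and FenK is active, so *gorW* is transcribed.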